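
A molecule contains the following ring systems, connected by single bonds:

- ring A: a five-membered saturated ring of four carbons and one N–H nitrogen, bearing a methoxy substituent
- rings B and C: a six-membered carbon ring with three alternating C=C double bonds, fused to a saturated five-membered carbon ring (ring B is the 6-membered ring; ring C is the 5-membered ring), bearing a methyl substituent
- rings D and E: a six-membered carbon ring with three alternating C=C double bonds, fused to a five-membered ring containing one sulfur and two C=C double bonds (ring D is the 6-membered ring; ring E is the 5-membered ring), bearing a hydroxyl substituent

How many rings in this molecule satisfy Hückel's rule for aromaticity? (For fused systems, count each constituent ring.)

3

Ring A has only sp³ atoms, so it is not fully conjugated — not aromatic (pyrrolidine).
Ring B is planar and fully conjugated; 3 ring double bonds give 6 π electrons. That satisfies 4n+2 with n=1, so ring B is aromatic (benzene ring).
Ring C has three sp³ carbons, so it is not fully conjugated — not aromatic (cyclopentane ring).
Rings D and E form a fused bicyclic system (with one sulfur) with 9 sp² atoms and 10 π electrons from ring double bonds plus a heteroatom lone pair. 10 = 4(2)+2, so the system is aromatic and both rings count as aromatic (benzothiophene).
Aromatic: B, D, E. Total: 3.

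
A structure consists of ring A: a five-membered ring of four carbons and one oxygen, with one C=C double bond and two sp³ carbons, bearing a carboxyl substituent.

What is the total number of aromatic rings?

0

Ring A has two sp³ carbons, so it is not fully conjugated — not aromatic (2,3-dihydrofuran).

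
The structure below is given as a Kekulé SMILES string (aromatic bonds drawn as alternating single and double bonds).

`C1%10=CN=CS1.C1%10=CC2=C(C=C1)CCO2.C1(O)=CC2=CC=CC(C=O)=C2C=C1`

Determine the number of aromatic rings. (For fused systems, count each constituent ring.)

The SMILES encodes a five-membered ring with a sulfur at position 1 and a nitrogen at position 3 (in a C=N bond), with two double bonds; a six-membered carbon ring with three alternating C=C double bonds, fused to a five-membered ring containing one oxygen and two sp³ carbons; two fused six-membered carbon rings, each with three alternating C=C double bonds.
The 5-membered ring with one sulfur and one =N– is planar and fully conjugated; 2 ring double bonds (4 π electrons) plus a heteroatom lone pair (2) give 6 π electrons. Since 6 = 4n+2 (n=1), it is aromatic (thiazole).
The 6-membered ring is planar and fully conjugated; 3 ring double bonds give 6 π electrons. That satisfies 4n+2 with n=1, so it is aromatic (benzene ring).
The 5-membered ring with one oxygen has two sp³ carbons, so it is not fully conjugated — not aromatic (oxolane ring).
The fused 6/6-membered bicyclic is a single π system with 10 sp² atoms and 10 π electrons from ring double bonds. 10 = 4(2)+2, so the system is aromatic and both rings count as aromatic (naphthalene).
4 of the 5 rings are aromatic. Total: 4.

4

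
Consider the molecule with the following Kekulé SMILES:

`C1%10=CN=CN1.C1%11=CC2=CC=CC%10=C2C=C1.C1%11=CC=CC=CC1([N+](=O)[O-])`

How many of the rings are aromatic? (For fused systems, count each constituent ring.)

3

The SMILES encodes a five-membered ring with nitrogens at positions 1 and 3 (one bearing H, one in a C=N bond) and two double bonds; two fused six-membered carbon rings, each with three alternating C=C double bonds; a seven-membered carbon ring with three C=C double bonds and one sp³ carbon.
The 5-membered ring with two nitrogens (one N–H, one =N–) is planar and fully conjugated; 2 ring double bonds (4 π electrons) plus a heteroatom lone pair (2) give 6 π electrons. That satisfies 4n+2 with n=1, so it is aromatic (imidazole).
The fused 6/6-membered bicyclic is a single π system with 10 sp² atoms and 10 π electrons from ring double bonds. 10 = 4(2)+2, so the system is aromatic and both rings count as aromatic (naphthalene).
The 7-membered ring has one sp³ carbon, so it is not fully conjugated — not aromatic (cycloheptatriene).
3 of the 4 rings are aromatic. Total: 3.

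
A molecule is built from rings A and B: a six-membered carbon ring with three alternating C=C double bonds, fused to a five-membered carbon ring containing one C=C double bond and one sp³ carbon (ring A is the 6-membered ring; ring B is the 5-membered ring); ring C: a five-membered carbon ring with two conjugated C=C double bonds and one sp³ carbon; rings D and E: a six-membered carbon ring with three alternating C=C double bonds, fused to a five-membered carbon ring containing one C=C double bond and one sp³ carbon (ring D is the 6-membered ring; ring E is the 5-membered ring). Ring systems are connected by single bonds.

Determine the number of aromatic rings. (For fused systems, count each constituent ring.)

2

Ring A has a continuous p-orbital overlap around the ring; 3 ring double bonds give 6 π electrons. That satisfies 4n+2 with n=1, so ring A is aromatic (benzene ring).
Ring B has one sp³ carbon, so it is not fully conjugated — not aromatic (cyclopentene ring).
Ring C has one sp³ carbon, so it is not fully conjugated — not aromatic (cyclopentadiene).
Ring D has a continuous p-orbital overlap around the ring; 3 ring double bonds give 6 π electrons. Since 6 = 4n+2 (n=1), ring D is aromatic (benzene ring).
Ring E has one sp³ carbon, so it is not fully conjugated — not aromatic (cyclopentene ring).
Aromatic: A, D. Total: 2.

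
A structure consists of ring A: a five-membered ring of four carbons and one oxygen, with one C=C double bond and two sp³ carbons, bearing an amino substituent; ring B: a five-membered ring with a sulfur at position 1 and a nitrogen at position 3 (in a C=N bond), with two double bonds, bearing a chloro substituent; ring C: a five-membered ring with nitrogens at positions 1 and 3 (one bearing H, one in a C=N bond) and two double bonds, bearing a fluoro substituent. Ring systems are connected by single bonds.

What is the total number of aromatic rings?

2

Ring A has two sp³ carbons, so it is not fully conjugated — not aromatic (2,3-dihydrofuran).
Ring B has a continuous p-orbital overlap around the ring; 2 ring double bonds (4 π electrons) plus a heteroatom lone pair (2) give 6 π electrons. Since 6 = 4n+2 (n=1), ring B is aromatic (thiazole).
Ring C is planar and fully conjugated; 2 ring double bonds (4 π electrons) plus a heteroatom lone pair (2) give 6 π electrons. Since 6 = 4n+2 (n=1), ring C is aromatic (imidazole).
Aromatic: B, C. Total: 2.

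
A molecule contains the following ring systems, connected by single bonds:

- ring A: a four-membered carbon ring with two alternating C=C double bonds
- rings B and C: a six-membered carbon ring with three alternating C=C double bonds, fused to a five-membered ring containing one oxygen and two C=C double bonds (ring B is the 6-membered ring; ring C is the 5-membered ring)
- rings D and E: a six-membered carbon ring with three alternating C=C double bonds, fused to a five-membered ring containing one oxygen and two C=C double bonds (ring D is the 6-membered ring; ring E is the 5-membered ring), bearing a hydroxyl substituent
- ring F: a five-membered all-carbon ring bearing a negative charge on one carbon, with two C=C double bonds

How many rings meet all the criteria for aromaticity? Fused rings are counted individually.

5

Ring A has only sp² ring atoms; a planar conformation would have a fully conjugated π system of 4 electrons. But 4 = 4(1), which is 4n not 4n+2, so ring A is not aromatic (cyclobutadiene) — cyclobutadiene is antiaromatic and distorts to a rectangle.
Rings B and C form a fused bicyclic system (with one oxygen) with 9 sp² atoms and 10 π electrons from ring double bonds plus a heteroatom lone pair. 10 = 4(2)+2, so the system is aromatic and both rings count as aromatic (benzofuran).
Rings D and E form a fused bicyclic system (with one oxygen) with 9 sp² atoms and 10 π electrons from ring double bonds plus a heteroatom lone pair. 10 = 4(2)+2, so the system is aromatic and both rings count as aromatic (benzofuran).
Ring F is fully conjugated (every ring atom contributes a p orbital); 2 ring double bonds (4 π electrons) plus the carbanion lone pair (2) give 6 π electrons. Since 6 = 4n+2 (n=1), ring F is aromatic (cyclopentadienyl anion).
Aromatic: B, C, D, E, F. Total: 5.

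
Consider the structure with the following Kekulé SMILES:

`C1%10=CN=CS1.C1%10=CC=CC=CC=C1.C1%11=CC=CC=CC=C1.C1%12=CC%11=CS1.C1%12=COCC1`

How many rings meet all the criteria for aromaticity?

2

The SMILES encodes a five-membered ring with a sulfur at position 1 and a nitrogen at position 3 (in a C=N bond), with two double bonds; an eight-membered carbon ring with four alternating C=C double bonds; an eight-membered carbon ring with four alternating C=C double bonds; a five-membered ring of four carbons and one sulfur, with two C=C double bonds; a five-membered ring of four carbons and one oxygen, with one C=C double bond and two sp³ carbons.
The 5-membered ring with one sulfur and one =N– is fully conjugated (every ring atom contributes a p orbital); 2 ring double bonds (4 π electrons) plus a heteroatom lone pair (2) give 6 π electrons. That satisfies 4n+2 with n=1, so it is aromatic (thiazole).
The 8-membered ring has only sp² ring atoms; a planar conformation would have a fully conjugated π system of 8 electrons. But 8 = 4(2), which is 4n not 4n+2, so it is not aromatic (cyclooctatetraene) — cyclooctatetraene distorts into a non-planar tub to avoid antiaromaticity.
The second 8-membered ring has only sp² ring atoms; a planar conformation would have a fully conjugated π system of 8 electrons. But 8 = 4(2), which is 4n not 4n+2, so it is not aromatic (cyclooctatetraene) — cyclooctatetraene distorts into a non-planar tub to avoid antiaromaticity.
The 5-membered ring with one sulfur is fully conjugated (every ring atom contributes a p orbital); 2 ring double bonds (4 π electrons) plus a heteroatom lone pair (2) give 6 π electrons. That satisfies 4n+2 with n=1, so it is aromatic (thiophene).
The 5-membered ring with one oxygen has two sp³ carbons, so it is not fully conjugated — not aromatic (2,3-dihydrofuran).
2 of the 5 rings are aromatic. Total: 2.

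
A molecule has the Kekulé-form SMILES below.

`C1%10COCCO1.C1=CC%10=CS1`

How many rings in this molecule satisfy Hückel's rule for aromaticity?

The SMILES encodes a six-membered saturated ring with oxygens at positions 1 and 4; a five-membered ring of four carbons and one sulfur, with two C=C double bonds.
The 6-membered ring with two oxygens (1,4) has only sp³ atoms, so it is not fully conjugated — not aromatic (1,4-dioxane).
The 5-membered ring with one sulfur is planar and fully conjugated; 2 ring double bonds (4 π electrons) plus a heteroatom lone pair (2) give 6 π electrons. 6 = 4(1)+2, so it is aromatic (thiophene).
1 of the 2 rings is aromatic. Total: 1.

1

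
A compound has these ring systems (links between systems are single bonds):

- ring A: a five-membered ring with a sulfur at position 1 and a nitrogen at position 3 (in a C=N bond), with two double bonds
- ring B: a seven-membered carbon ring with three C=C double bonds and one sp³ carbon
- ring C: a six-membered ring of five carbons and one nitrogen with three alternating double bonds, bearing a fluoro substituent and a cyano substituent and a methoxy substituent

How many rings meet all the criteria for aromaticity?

2

Ring A has a continuous p-orbital overlap around the ring; 2 ring double bonds (4 π electrons) plus a heteroatom lone pair (2) give 6 π electrons. 6 = 4(1)+2, so ring A is aromatic (thiazole).
Ring B has one sp³ carbon, so it is not fully conjugated — not aromatic (cycloheptatriene).
Ring C is fully conjugated (every ring atom contributes a p orbital); 3 ring double bonds give 6 π electrons. That satisfies 4n+2 with n=1, so ring C is aromatic (pyridine).
Aromatic: A, C. Total: 2.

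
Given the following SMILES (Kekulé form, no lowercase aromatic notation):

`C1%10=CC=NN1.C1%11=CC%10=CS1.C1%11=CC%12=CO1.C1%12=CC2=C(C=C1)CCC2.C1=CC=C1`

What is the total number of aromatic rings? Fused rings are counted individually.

The SMILES encodes a five-membered ring with two adjacent nitrogens (one bearing H, one in a double bond) and two double bonds; a five-membered ring of four carbons and one sulfur, with two C=C double bonds; a five-membered ring of four carbons and one oxygen, with two C=C double bonds; a six-membered carbon ring with three alternating C=C double bonds, fused to a saturated five-membered carbon ring; a four-membered carbon ring with two alternating C=C double bonds.
The 5-membered ring with two adjacent nitrogens (one N–H, one =N–) has a continuous p-orbital overlap around the ring; 2 ring double bonds (4 π electrons) plus a heteroatom lone pair (2) give 6 π electrons. That satisfies 4n+2 with n=1, so it is aromatic (pyrazole).
The 5-membered ring with one sulfur is planar and fully conjugated; 2 ring double bonds (4 π electrons) plus a heteroatom lone pair (2) give 6 π electrons. Since 6 = 4n+2 (n=1), it is aromatic (thiophene).
The 5-membered ring with one oxygen has a continuous p-orbital overlap around the ring; 2 ring double bonds (4 π electrons) plus a heteroatom lone pair (2) give 6 π electrons. 6 = 4(1)+2, so it is aromatic (furan).
The 6-membered ring is planar and fully conjugated; 3 ring double bonds give 6 π electrons. 6 = 4(1)+2, so it is aromatic (benzene ring).
The 5-membered ring has three sp³ carbons, so it is not fully conjugated — not aromatic (cyclopentane ring).
The 4-membered ring has only sp² ring atoms; a planar conformation would have a fully conjugated π system of 4 electrons. But 4 = 4(1), which is 4n not 4n+2, so it is not aromatic (cyclobutadiene) — cyclobutadiene is antiaromatic and distorts to a rectangle.
4 of the 6 rings are aromatic. Total: 4.

4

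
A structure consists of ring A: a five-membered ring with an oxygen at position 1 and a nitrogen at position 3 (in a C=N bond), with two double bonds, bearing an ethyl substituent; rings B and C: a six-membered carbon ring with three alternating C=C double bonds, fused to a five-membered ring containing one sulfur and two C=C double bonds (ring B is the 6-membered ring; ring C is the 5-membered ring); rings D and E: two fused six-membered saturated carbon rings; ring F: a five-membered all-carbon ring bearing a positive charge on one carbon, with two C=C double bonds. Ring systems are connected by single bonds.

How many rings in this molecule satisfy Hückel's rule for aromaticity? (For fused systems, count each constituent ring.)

Ring A has a continuous p-orbital overlap around the ring; 2 ring double bonds (4 π electrons) plus a heteroatom lone pair (2) give 6 π electrons. That satisfies 4n+2 with n=1, so ring A is aromatic (oxazole).
Rings B and C form a fused bicyclic system (with one sulfur) with 9 sp² atoms and 10 π electrons from ring double bonds plus a heteroatom lone pair. 10 = 4(2)+2, so the system is aromatic and both rings count as aromatic (benzothiophene).
Ring D has only sp³ atoms, so it is not fully conjugated — not aromatic (cyclohexane ring).
Ring E has only sp³ atoms, so it is not fully conjugated — not aromatic (cyclohexane ring).
Ring F has only sp² ring atoms; a planar conformation would have a fully conjugated π system of 4 electrons. But 4 = 4(1), which is 4n not 4n+2, so ring F is not aromatic (cyclopentadienyl cation).
Aromatic: A, B, C. Total: 3.

3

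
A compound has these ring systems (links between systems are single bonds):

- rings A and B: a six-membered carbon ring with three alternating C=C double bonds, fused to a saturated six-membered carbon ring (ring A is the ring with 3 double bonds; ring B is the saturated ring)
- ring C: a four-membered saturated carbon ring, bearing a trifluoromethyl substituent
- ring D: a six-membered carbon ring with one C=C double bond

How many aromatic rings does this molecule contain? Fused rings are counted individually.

Ring A has a continuous p-orbital overlap around the ring; 3 ring double bonds give 6 π electrons. 6 = 4(1)+2, so ring A is aromatic (benzene ring).
Ring B has four sp³ carbons, so it is not fully conjugated — not aromatic (cyclohexane ring).
Ring C has only sp³ atoms, so it is not fully conjugated — not aromatic (cyclobutane).
Ring D has four sp³ carbons, so it is not fully conjugated — not aromatic (cyclohexene).
Aromatic: A. Total: 1.

1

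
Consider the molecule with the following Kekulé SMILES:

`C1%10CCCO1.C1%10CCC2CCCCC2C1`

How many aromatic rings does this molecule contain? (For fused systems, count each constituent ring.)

0

The SMILES encodes a five-membered saturated ring of four carbons and one oxygen; two fused six-membered saturated carbon rings.
The 5-membered ring with one oxygen has only sp³ atoms, so it is not fully conjugated — not aromatic (tetrahydrofuran).
The 6-membered ring has only sp³ atoms, so it is not fully conjugated — not aromatic (cyclohexane ring).
The second 6-membered ring has only sp³ atoms, so it is not fully conjugated — not aromatic (cyclohexane ring).
None of the rings are aromatic. Total: 0.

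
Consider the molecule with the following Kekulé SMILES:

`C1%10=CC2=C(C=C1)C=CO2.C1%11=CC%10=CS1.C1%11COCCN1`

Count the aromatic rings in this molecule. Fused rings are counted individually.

The SMILES encodes a six-membered carbon ring with three alternating C=C double bonds, fused to a five-membered ring containing one oxygen and two C=C double bonds; a five-membered ring of four carbons and one sulfur, with two C=C double bonds; a six-membered saturated ring with an oxygen and an N–H nitrogen at positions 1 and 4.
The fused 6/5-membered bicyclic (with one oxygen) is a single π system with 9 sp² atoms and 10 π electrons from ring double bonds plus a heteroatom lone pair. 10 = 4(2)+2, so the system is aromatic and both rings count as aromatic (benzofuran).
The 5-membered ring with one sulfur has a continuous p-orbital overlap around the ring; 2 ring double bonds (4 π electrons) plus a heteroatom lone pair (2) give 6 π electrons. That satisfies 4n+2 with n=1, so it is aromatic (thiophene).
The 6-membered ring with one oxygen and one N–H (1,4) has only sp³ atoms, so it is not fully conjugated — not aromatic (morpholine).
3 of the 4 rings are aromatic. Total: 3.

3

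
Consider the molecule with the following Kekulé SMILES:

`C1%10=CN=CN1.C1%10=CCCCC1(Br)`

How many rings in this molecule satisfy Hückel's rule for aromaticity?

1

The SMILES encodes a five-membered ring with nitrogens at positions 1 and 3 (one bearing H, one in a C=N bond) and two double bonds; a six-membered carbon ring with one C=C double bond.
The 5-membered ring with two nitrogens (one N–H, one =N–) is fully conjugated (every ring atom contributes a p orbital); 2 ring double bonds (4 π electrons) plus a heteroatom lone pair (2) give 6 π electrons. That satisfies 4n+2 with n=1, so it is aromatic (imidazole).
The 6-membered ring has four sp³ carbons, so it is not fully conjugated — not aromatic (cyclohexene).
1 of the 2 rings is aromatic. Total: 1.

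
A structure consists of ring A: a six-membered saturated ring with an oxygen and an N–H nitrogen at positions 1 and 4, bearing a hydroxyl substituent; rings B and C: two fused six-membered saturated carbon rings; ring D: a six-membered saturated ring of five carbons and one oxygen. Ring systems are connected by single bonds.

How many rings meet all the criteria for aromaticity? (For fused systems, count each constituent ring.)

0

Ring A has only sp³ atoms, so it is not fully conjugated — not aromatic (morpholine).
Ring B has only sp³ atoms, so it is not fully conjugated — not aromatic (cyclohexane ring).
Ring C has only sp³ atoms, so it is not fully conjugated — not aromatic (cyclohexane ring).
Ring D has only sp³ atoms, so it is not fully conjugated — not aromatic (tetrahydropyran).
No ring is aromatic. Total: 0.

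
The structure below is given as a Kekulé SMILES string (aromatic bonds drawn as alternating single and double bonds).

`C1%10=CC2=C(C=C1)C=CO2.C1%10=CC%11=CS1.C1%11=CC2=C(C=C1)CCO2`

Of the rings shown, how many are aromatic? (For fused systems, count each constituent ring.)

The SMILES encodes a six-membered carbon ring with three alternating C=C double bonds, fused to a five-membered ring containing one oxygen and two C=C double bonds; a five-membered ring of four carbons and one sulfur, with two C=C double bonds; a six-membered carbon ring with three alternating C=C double bonds, fused to a five-membered ring containing one oxygen and two sp³ carbons.
The fused 6/5-membered bicyclic (with one oxygen) is a single π system with 9 sp² atoms and 10 π electrons from ring double bonds plus a heteroatom lone pair. 10 = 4(2)+2, so the system is aromatic and both rings count as aromatic (benzofuran).
The 5-membered ring with one sulfur is planar and fully conjugated; 2 ring double bonds (4 π electrons) plus a heteroatom lone pair (2) give 6 π electrons. Since 6 = 4n+2 (n=1), it is aromatic (thiophene).
The 6-membered ring is fully conjugated (every ring atom contributes a p orbital); 3 ring double bonds give 6 π electrons. 6 = 4(1)+2, so it is aromatic (benzene ring).
The 5-membered ring with one oxygen has two sp³ carbons, so it is not fully conjugated — not aromatic (oxolane ring).
4 of the 5 rings are aromatic. Total: 4.

4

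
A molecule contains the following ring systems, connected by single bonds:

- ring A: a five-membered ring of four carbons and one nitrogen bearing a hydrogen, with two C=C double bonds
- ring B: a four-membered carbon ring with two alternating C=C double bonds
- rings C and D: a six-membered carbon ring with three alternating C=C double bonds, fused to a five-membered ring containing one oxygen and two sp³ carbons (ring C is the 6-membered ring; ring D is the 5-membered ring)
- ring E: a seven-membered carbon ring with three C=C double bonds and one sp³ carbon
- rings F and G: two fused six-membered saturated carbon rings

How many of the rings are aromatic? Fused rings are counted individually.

Ring A has a continuous p-orbital overlap around the ring; 2 ring double bonds (4 π electrons) plus a heteroatom lone pair (2) give 6 π electrons. 6 = 4(1)+2, so ring A is aromatic (pyrrole).
Ring B has only sp² ring atoms; a planar conformation would have a fully conjugated π system of 4 electrons. But 4 = 4(1), which is 4n not 4n+2, so ring B is not aromatic (cyclobutadiene) — cyclobutadiene is antiaromatic and distorts to a rectangle.
Ring C is planar and fully conjugated; 3 ring double bonds give 6 π electrons. That satisfies 4n+2 with n=1, so ring C is aromatic (benzene ring).
Ring D has two sp³ carbons, so it is not fully conjugated — not aromatic (oxolane ring).
Ring E has one sp³ carbon, so it is not fully conjugated — not aromatic (cycloheptatriene).
Ring F has only sp³ atoms, so it is not fully conjugated — not aromatic (cyclohexane ring).
Ring G has only sp³ atoms, so it is not fully conjugated — not aromatic (cyclohexane ring).
Aromatic: A, C. Total: 2.

2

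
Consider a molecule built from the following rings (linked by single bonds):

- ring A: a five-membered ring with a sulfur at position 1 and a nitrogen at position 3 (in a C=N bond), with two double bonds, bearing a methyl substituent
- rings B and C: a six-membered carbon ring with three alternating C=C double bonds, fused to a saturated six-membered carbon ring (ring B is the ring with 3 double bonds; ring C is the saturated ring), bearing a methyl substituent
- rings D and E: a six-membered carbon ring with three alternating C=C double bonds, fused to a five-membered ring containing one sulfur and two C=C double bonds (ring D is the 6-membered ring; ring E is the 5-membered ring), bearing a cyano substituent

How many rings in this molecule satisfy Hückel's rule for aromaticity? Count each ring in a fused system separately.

Ring A is fully conjugated (every ring atom contributes a p orbital); 2 ring double bonds (4 π electrons) plus a heteroatom lone pair (2) give 6 π electrons. Since 6 = 4n+2 (n=1), ring A is aromatic (thiazole).
Ring B is planar and fully conjugated; 3 ring double bonds give 6 π electrons. 6 = 4(1)+2, so ring B is aromatic (benzene ring).
Ring C has four sp³ carbons, so it is not fully conjugated — not aromatic (cyclohexane ring).
Rings D and E form a fused bicyclic system (with one sulfur) with 9 sp² atoms and 10 π electrons from ring double bonds plus a heteroatom lone pair. 10 = 4(2)+2, so the system is aromatic and both rings count as aromatic (benzothiophene).
Aromatic: A, B, D, E. Total: 4.

4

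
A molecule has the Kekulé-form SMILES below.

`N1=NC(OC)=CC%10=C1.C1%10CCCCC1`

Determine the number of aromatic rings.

1

The SMILES encodes a six-membered ring with two adjacent nitrogens and three alternating double bonds; a six-membered saturated carbon ring.
The 6-membered ring with two nitrogens (1,2) has a continuous p-orbital overlap around the ring; 3 ring double bonds give 6 π electrons. Since 6 = 4n+2 (n=1), it is aromatic (pyridazine).
The 6-membered ring has only sp³ atoms, so it is not fully conjugated — not aromatic (cyclohexane).
1 of the 2 rings is aromatic. Total: 1.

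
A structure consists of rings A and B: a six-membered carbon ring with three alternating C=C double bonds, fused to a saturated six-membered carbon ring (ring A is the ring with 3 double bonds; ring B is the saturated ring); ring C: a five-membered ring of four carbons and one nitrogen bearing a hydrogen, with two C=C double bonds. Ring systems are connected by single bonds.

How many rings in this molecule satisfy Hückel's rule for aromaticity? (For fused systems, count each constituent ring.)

Ring A is planar and fully conjugated; 3 ring double bonds give 6 π electrons. 6 = 4(1)+2, so ring A is aromatic (benzene ring).
Ring B has four sp³ carbons, so it is not fully conjugated — not aromatic (cyclohexane ring).
Ring C is fully conjugated (every ring atom contributes a p orbital); 2 ring double bonds (4 π electrons) plus a heteroatom lone pair (2) give 6 π electrons. 6 = 4(1)+2, so ring C is aromatic (pyrrole).
Aromatic: A, C. Total: 2.

2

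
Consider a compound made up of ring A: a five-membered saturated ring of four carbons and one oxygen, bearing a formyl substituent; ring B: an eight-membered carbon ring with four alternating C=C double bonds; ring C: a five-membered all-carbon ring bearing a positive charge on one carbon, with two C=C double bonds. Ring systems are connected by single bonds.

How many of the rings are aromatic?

Ring A has only sp³ atoms, so it is not fully conjugated — not aromatic (tetrahydrofuran).
Ring B has only sp² ring atoms; a planar conformation would have a fully conjugated π system of 8 electrons. But 8 = 4(2), which is 4n not 4n+2, so ring B is not aromatic (cyclooctatetraene) — cyclooctatetraene distorts into a non-planar tub to avoid antiaromaticity.
Ring C has only sp² ring atoms; a planar conformation would have a fully conjugated π system of 4 electrons. But 4 = 4(1), which is 4n not 4n+2, so ring C is not aromatic (cyclopentadienyl cation).
No ring is aromatic. Total: 0.

0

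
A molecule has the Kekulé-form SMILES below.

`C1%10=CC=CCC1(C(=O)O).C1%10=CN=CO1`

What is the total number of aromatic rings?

The SMILES encodes a six-membered carbon ring with two conjugated C=C double bonds and two sp³ carbons; a five-membered ring with an oxygen at position 1 and a nitrogen at position 3 (in a C=N bond), with two double bonds.
The 6-membered ring has two sp³ carbons, so it is not fully conjugated — not aromatic (1,3-cyclohexadiene).
The 5-membered ring with one oxygen and one =N– is fully conjugated (every ring atom contributes a p orbital); 2 ring double bonds (4 π electrons) plus a heteroatom lone pair (2) give 6 π electrons. 6 = 4(1)+2, so it is aromatic (oxazole).
1 of the 2 rings is aromatic. Total: 1.

1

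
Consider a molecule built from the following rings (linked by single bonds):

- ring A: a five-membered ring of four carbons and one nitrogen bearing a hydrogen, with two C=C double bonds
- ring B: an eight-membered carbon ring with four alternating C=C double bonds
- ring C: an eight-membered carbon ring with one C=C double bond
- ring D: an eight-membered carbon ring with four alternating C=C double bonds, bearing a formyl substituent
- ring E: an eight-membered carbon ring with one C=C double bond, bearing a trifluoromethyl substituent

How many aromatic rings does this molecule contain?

Ring A is planar and fully conjugated; 2 ring double bonds (4 π electrons) plus a heteroatom lone pair (2) give 6 π electrons. 6 = 4(1)+2, so ring A is aromatic (pyrrole).
Ring B has only sp² ring atoms; a planar conformation would have a fully conjugated π system of 8 electrons. But 8 = 4(2), which is 4n not 4n+2, so ring B is not aromatic (cyclooctatetraene) — cyclooctatetraene distorts into a non-planar tub to avoid antiaromaticity.
Ring C has six sp³ carbons, so it is not fully conjugated — not aromatic (cyclooctene).
Ring D has only sp² ring atoms; a planar conformation would have a fully conjugated π system of 8 electrons. But 8 = 4(2), which is 4n not 4n+2, so ring D is not aromatic (cyclooctatetraene) — cyclooctatetraene distorts into a non-planar tub to avoid antiaromaticity.
Ring E has six sp³ carbons, so it is not fully conjugated — not aromatic (cyclooctene).
Aromatic: A. Total: 1.

1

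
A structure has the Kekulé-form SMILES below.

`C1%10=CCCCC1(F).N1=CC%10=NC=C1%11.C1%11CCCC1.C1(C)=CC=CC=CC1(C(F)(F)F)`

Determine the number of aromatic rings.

The SMILES encodes a six-membered carbon ring with one C=C double bond; a six-membered ring with nitrogens at positions 1 and 4 and three alternating double bonds; a five-membered saturated carbon ring; a seven-membered carbon ring with three C=C double bonds and one sp³ carbon.
The 6-membered ring has four sp³ carbons, so it is not fully conjugated — not aromatic (cyclohexene).
The 6-membered ring with two nitrogens (1,4) is fully conjugated (every ring atom contributes a p orbital); 3 ring double bonds give 6 π electrons. Since 6 = 4n+2 (n=1), it is aromatic (pyrazine).
The 5-membered ring has only sp³ atoms, so it is not fully conjugated — not aromatic (cyclopentane).
The 7-membered ring has one sp³ carbon, so it is not fully conjugated — not aromatic (cycloheptatriene).
1 of the 4 rings is aromatic. Total: 1.

1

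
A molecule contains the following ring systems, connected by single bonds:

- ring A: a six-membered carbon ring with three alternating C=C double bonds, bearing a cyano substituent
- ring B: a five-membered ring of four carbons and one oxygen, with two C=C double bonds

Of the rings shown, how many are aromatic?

Ring A is fully conjugated (every ring atom contributes a p orbital); 3 ring double bonds give 6 π electrons. 6 = 4(1)+2, so ring A is aromatic (benzene).
Ring B has a continuous p-orbital overlap around the ring; 2 ring double bonds (4 π electrons) plus a heteroatom lone pair (2) give 6 π electrons. Since 6 = 4n+2 (n=1), ring B is aromatic (furan).
Aromatic: A, B. Total: 2.

2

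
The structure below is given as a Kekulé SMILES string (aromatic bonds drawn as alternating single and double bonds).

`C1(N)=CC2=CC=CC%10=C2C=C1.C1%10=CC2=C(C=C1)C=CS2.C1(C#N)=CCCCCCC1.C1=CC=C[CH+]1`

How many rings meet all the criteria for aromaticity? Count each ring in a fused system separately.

The SMILES encodes two fused six-membered carbon rings, each with three alternating C=C double bonds; a six-membered carbon ring with three alternating C=C double bonds, fused to a five-membered ring containing one sulfur and two C=C double bonds; an eight-membered carbon ring with one C=C double bond; a five-membered all-carbon ring bearing a positive charge on one carbon, with two C=C double bonds.
The fused 6/6-membered bicyclic is a single π system with 10 sp² atoms and 10 π electrons from ring double bonds. 10 = 4(2)+2, so the system is aromatic and both rings count as aromatic (naphthalene).
The fused 6/5-membered bicyclic (with one sulfur) is a single π system with 9 sp² atoms and 10 π electrons from ring double bonds plus a heteroatom lone pair. 10 = 4(2)+2, so the system is aromatic and both rings count as aromatic (benzothiophene).
The 8-membered ring has six sp³ carbons, so it is not fully conjugated — not aromatic (cyclooctene).
The 5-membered ring has only sp² ring atoms; a planar conformation would have a fully conjugated π system of 4 electrons. But 4 = 4(1), which is 4n not 4n+2, so it is not aromatic (cyclopentadienyl cation).
4 of the 6 rings are aromatic. Total: 4.

4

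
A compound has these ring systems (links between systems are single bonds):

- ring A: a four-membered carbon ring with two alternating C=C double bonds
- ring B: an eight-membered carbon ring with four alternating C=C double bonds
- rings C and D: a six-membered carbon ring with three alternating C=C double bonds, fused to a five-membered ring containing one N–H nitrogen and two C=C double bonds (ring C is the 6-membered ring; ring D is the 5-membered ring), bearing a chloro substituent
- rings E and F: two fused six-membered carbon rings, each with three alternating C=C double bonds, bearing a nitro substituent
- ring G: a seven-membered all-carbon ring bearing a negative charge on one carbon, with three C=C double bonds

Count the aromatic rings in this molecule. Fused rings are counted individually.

4

Ring A has only sp² ring atoms; a planar conformation would have a fully conjugated π system of 4 electrons. But 4 = 4(1), which is 4n not 4n+2, so ring A is not aromatic (cyclobutadiene) — cyclobutadiene is antiaromatic and distorts to a rectangle.
Ring B has only sp² ring atoms; a planar conformation would have a fully conjugated π system of 8 electrons. But 8 = 4(2), which is 4n not 4n+2, so ring B is not aromatic (cyclooctatetraene) — cyclooctatetraene distorts into a non-planar tub to avoid antiaromaticity.
Rings C and D form a fused bicyclic system (with one N–H) with 9 sp² atoms and 10 π electrons from ring double bonds plus a heteroatom lone pair. 10 = 4(2)+2, so the system is aromatic and both rings count as aromatic (indole).
Rings E and F form a fused bicyclic system with 10 sp² atoms and 10 π electrons from ring double bonds. 10 = 4(2)+2, so the system is aromatic and both rings count as aromatic (naphthalene).
Ring G has only sp² ring atoms; a planar conformation would have a fully conjugated π system of 8 electrons. But 8 = 4(2), which is 4n not 4n+2, so ring G is not aromatic (cycloheptatrienyl anion).
Aromatic: C, D, E, F. Total: 4.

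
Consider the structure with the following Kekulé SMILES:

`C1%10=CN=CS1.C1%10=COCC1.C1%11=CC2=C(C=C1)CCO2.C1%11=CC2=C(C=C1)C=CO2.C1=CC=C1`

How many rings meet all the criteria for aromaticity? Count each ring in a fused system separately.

4

The SMILES encodes a five-membered ring with a sulfur at position 1 and a nitrogen at position 3 (in a C=N bond), with two double bonds; a five-membered ring of four carbons and one oxygen, with one C=C double bond and two sp³ carbons; a six-membered carbon ring with three alternating C=C double bonds, fused to a five-membered ring containing one oxygen and two sp³ carbons; a six-membered carbon ring with three alternating C=C double bonds, fused to a five-membered ring containing one oxygen and two C=C double bonds; a four-membered carbon ring with two alternating C=C double bonds.
The 5-membered ring with one sulfur and one =N– has a continuous p-orbital overlap around the ring; 2 ring double bonds (4 π electrons) plus a heteroatom lone pair (2) give 6 π electrons. 6 = 4(1)+2, so it is aromatic (thiazole).
The 5-membered ring with one oxygen has two sp³ carbons, so it is not fully conjugated — not aromatic (2,3-dihydrofuran).
The 6-membered ring is planar and fully conjugated; 3 ring double bonds give 6 π electrons. That satisfies 4n+2 with n=1, so it is aromatic (benzene ring).
The second 5-membered ring with one oxygen has two sp³ carbons, so it is not fully conjugated — not aromatic (oxolane ring).
The fused 6/5-membered bicyclic (with one oxygen) is a single π system with 9 sp² atoms and 10 π electrons from ring double bonds plus a heteroatom lone pair. 10 = 4(2)+2, so the system is aromatic and both rings count as aromatic (benzofuran).
The 4-membered ring has only sp² ring atoms; a planar conformation would have a fully conjugated π system of 4 electrons. But 4 = 4(1), which is 4n not 4n+2, so it is not aromatic (cyclobutadiene) — cyclobutadiene is antiaromatic and distorts to a rectangle.
4 of the 7 rings are aromatic. Total: 4.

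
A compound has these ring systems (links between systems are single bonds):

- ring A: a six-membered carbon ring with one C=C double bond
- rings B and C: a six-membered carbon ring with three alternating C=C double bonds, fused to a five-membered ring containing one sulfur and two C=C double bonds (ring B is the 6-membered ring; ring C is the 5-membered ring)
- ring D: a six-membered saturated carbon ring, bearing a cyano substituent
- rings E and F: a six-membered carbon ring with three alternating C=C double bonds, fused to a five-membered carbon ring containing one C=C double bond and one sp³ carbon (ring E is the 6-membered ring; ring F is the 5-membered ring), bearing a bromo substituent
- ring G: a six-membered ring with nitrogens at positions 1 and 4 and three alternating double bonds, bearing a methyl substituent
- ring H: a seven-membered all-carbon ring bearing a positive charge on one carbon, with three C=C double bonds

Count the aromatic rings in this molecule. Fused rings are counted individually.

Ring A has four sp³ carbons, so it is not fully conjugated — not aromatic (cyclohexene).
Rings B and C form a fused bicyclic system (with one sulfur) with 9 sp² atoms and 10 π electrons from ring double bonds plus a heteroatom lone pair. 10 = 4(2)+2, so the system is aromatic and both rings count as aromatic (benzothiophene).
Ring D has only sp³ atoms, so it is not fully conjugated — not aromatic (cyclohexane).
Ring E is fully conjugated (every ring atom contributes a p orbital); 3 ring double bonds give 6 π electrons. Since 6 = 4n+2 (n=1), ring E is aromatic (benzene ring).
Ring F has one sp³ carbon, so it is not fully conjugated — not aromatic (cyclopentene ring).
Ring G is fully conjugated (every ring atom contributes a p orbital); 3 ring double bonds give 6 π electrons. Since 6 = 4n+2 (n=1), ring G is aromatic (pyrazine).
Ring H is fully conjugated (every ring atom contributes a p orbital); 3 ring double bonds (6 π electrons) plus the carbocation's empty p orbital (0, but keeps the ring conjugated) give 6 π electrons. That satisfies 4n+2 with n=1, so ring H is aromatic (tropylium cation).
Aromatic: B, C, E, G, H. Total: 5.

5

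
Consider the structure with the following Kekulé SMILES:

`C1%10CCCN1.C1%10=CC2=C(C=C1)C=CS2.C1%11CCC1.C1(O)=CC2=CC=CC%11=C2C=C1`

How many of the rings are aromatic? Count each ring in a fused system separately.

4

The SMILES encodes a five-membered saturated ring of four carbons and one N–H nitrogen; a six-membered carbon ring with three alternating C=C double bonds, fused to a five-membered ring containing one sulfur and two C=C double bonds; a four-membered saturated carbon ring; two fused six-membered carbon rings, each with three alternating C=C double bonds.
The 5-membered ring with one N–H has only sp³ atoms, so it is not fully conjugated — not aromatic (pyrrolidine).
The fused 6/5-membered bicyclic (with one sulfur) is a single π system with 9 sp² atoms and 10 π electrons from ring double bonds plus a heteroatom lone pair. 10 = 4(2)+2, so the system is aromatic and both rings count as aromatic (benzothiophene).
The 4-membered ring has only sp³ atoms, so it is not fully conjugated — not aromatic (cyclobutane).
The fused 6/6-membered bicyclic is a single π system with 10 sp² atoms and 10 π electrons from ring double bonds. 10 = 4(2)+2, so the system is aromatic and both rings count as aromatic (naphthalene).
4 of the 6 rings are aromatic. Total: 4.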